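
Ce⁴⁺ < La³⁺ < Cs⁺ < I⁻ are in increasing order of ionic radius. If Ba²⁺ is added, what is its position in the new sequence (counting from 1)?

3

Isoelectronic series (54 e⁻ each). Size is set by nuclear charge: more protons means a smaller ion. Ce⁴⁺ (Z=58), La³⁺ (Z=57), Ba²⁺ (Z=56), Cs⁺ (Z=55), I⁻ (Z=53).
Merged order: Ce⁴⁺ < La³⁺ < Ba²⁺ < Cs⁺ < I⁻ — Ba²⁺ is number 3.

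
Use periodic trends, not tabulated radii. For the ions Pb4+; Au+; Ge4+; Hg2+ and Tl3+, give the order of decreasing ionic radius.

Au+ > Hg2+ > Tl3+ > Pb4+ > Ge4+

First list Z and electron count for each: Ge4+: 28 e⁻, Z=32, Pb4+: 78 e⁻, Z=82, Tl3+: 78 e⁻, Z=81, Hg2+: 78 e⁻, Z=80, Au+: 78 e⁻, Z=79. Ge4+ < Pb4+ (same group, period 4 vs 6); Pb4+ < Tl3+ (isoelectronic, higher Z=82 is smaller); Tl3+ < Hg2+ (both 78 e⁻, Z=81>80); Hg2+ < Au+ (isoelectronic, higher Z=80 is smaller).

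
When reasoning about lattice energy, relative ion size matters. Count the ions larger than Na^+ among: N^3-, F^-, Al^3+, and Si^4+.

2

Isoelectronic series (10 e⁻ each). Size is set by nuclear charge: more protons means a smaller ion. Si^4+ (Z=14), Al^3+ (Z=13), Na^+ (Z=11), F^- (Z=9), N^3- (Z=7).
Overall: Si^4+ < Al^3+ < Na^+ < F^- < N^3-. Na^+ has 2 below it and 2 above. That's 2.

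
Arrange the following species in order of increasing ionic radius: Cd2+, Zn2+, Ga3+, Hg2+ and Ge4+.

Tabulating Z and e⁻: Ge4+: 28 e⁻, Z=32, Ga3+: 28 e⁻, Z=31, Zn2+: 28 e⁻, Z=30, Cd2+: 46 e⁻, Z=48, Hg2+: 78 e⁻, Z=80. Ge4+ < Ga3+ (both 28 e⁻, Z=32>31); Ga3+ < Zn2+ (isoelectronic, higher Z=31 is smaller); Zn2+ < Cd2+ (same group, period 4 vs 5); Cd2+ < Hg2+ (same group, 1 shell fewer).

Ge4+ < Ga3+ < Zn2+ < Cd2+ < Hg2+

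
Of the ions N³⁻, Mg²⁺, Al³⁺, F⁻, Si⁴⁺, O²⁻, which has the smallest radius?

Si⁴⁺

Isoelectronic series (10 e⁻ each). Size is set by nuclear charge: more protons means a smaller ion. Si⁴⁺ (Z=14), Al³⁺ (Z=13), Mg²⁺ (Z=12), F⁻ (Z=9), O²⁻ (Z=8), N³⁻ (Z=7).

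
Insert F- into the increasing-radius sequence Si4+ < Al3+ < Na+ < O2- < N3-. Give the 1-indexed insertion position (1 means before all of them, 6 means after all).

4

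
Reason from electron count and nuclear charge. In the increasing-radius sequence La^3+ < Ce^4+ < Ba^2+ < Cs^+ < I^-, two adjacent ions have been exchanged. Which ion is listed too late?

Check each adjacent pair. La^3+ and Ce^4+ are reversed: they are isoelectronic (54 e⁻) and Ce has more protons than La (58 vs 57), making Ce^4+ smaller. No other neighbouring pair contradicts the periodic trends, so Ce^4+ is the ion listed too late.

Ce^4+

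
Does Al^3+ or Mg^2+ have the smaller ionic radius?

Al^3+

All of these have 10 electrons (isoelectronic). With the same electron cloud, the ion with the most protons pulls it in tightest. Nuclear charges: Al^3+ (Z=13), Mg^2+ (Z=12). Highest Z is smallest.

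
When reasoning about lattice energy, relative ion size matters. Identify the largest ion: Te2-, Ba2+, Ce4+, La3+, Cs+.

Each ion has 54 electrons. The ranking follows nuclear charge in reverse — greater Z gives a smaller radius. Ce4+ (Z=58), La3+ (Z=57), Ba2+ (Z=56), Cs+ (Z=55), Te2- (Z=52).

Te2-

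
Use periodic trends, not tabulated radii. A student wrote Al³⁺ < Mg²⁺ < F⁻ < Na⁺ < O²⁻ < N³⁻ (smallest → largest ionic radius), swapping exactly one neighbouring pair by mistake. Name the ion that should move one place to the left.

The pair F⁻, Na⁺ is the wrong way round — Na⁺ and F⁻ share 10 electrons; the higher nuclear charge on Na (Z=11) contracts it more, so Na⁺ < F⁻. All other adjacent pairs agree with periodic trends, so Na⁺ is the misplaced ion.

Na⁺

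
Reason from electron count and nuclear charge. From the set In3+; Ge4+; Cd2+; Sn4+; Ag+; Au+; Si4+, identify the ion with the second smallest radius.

Tabulating Z and e⁻: Si4+ (Z=14, 10 e⁻), Ge4+ (Z=32, 28 e⁻), Sn4+ (Z=50, 46 e⁻), In3+ (Z=49, 46 e⁻), Cd2+ (Z=48, 46 e⁻), Ag+ (Z=47, 46 e⁻), Au+ (Z=79, 78 e⁻). Si4+ < Ge4+ (same group, 1 shell fewer); Ge4+ < Sn4+ (same group, 1 shell fewer); Sn4+ < In3+ (isoelectronic, higher Z=50 is smaller); In3+ < Cd2+ (isoelectronic, higher Z=49 is smaller); Cd2+ < Ag+ (isoelectronic, higher Z=48 is smaller); Ag+ < Au+ (same group, period 5 vs 6).
That gives Si4+ < Ge4+ < Sn4+ < In3+ < Cd2+ < Ag+ < Au+. From the smallest end, number 2 is Ge4+.

Ge4+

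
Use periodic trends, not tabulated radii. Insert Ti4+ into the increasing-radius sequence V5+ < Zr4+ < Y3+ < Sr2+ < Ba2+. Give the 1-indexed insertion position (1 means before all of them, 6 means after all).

Electron counts and nuclear charges: V5+ (Z=23, 18 e⁻), Ti4+ (Z=22, 18 e⁻), Zr4+ (Z=40, 36 e⁻), Y3+ (Z=39, 36 e⁻), Sr2+ (Z=38, 36 e⁻), Ba2+ (Z=56, 54 e⁻). V5+ < Ti4+ (both 18 e⁻, Z=23>22); Ti4+ < Zr4+ (same group, period 4 vs 5); Zr4+ < Y3+ (isoelectronic, higher Z=40 is smaller); Y3+ < Sr2+ (isoelectronic, higher Z=39 is smaller); Sr2+ < Ba2+ (same group, period 5 vs 6).
The complete sequence is V5+ < Ti4+ < Zr4+ < Y3+ < Sr2+ < Ba2+. Ti4+ sits at position 2.

2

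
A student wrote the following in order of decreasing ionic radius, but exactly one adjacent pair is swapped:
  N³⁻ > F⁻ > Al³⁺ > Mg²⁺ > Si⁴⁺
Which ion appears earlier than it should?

Scanning neighbour by neighbour, only Al³⁺/Mg²⁺ violates a trend: they are isoelectronic (10 e⁻) and Al has more protons than Mg (13 vs 12), making Al³⁺ smaller. That makes Al³⁺ the one sitting a position early relative to where it belongs.

Al³⁺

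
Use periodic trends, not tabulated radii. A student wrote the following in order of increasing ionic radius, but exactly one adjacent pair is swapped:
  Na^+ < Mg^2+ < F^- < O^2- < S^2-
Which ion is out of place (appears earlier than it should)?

Na^+

Check each adjacent pair. Na^+ and Mg^2+ are reversed: both have 10 electrons but Z(Mg)=12 > Z(Na)=11, so Mg^2+ should be the smaller of the two. No other neighbouring pair contradicts the periodic trends, so Na^+ is the ion listed too early.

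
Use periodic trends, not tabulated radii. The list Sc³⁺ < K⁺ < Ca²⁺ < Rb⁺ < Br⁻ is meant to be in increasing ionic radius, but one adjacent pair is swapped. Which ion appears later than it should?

Scanning neighbour by neighbour, only K⁺/Ca²⁺ violates a trend: both have 18 electrons but Z(Ca)=20 > Z(K)=19, so Ca²⁺ should be the smaller of the two. That makes Ca²⁺ the one sitting a position late relative to where it belongs.

Ca²⁺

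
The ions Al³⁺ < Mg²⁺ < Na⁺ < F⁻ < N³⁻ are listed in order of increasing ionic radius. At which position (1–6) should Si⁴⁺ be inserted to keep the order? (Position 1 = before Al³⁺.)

Each ion has 10 electrons. The ranking follows nuclear charge in reverse — greater Z gives a smaller radius. Si⁴⁺ (Z=14), Al³⁺ (Z=13), Mg²⁺ (Z=12), Na⁺ (Z=11), F⁻ (Z=9), N³⁻ (Z=7).
The complete sequence is Si⁴⁺ < Al³⁺ < Mg²⁺ < Na⁺ < F⁻ < N³⁻. Si⁴⁺ sits at position 1.

1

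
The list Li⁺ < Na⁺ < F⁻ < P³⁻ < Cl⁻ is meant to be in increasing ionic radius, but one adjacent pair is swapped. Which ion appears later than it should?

Cl⁻

Check each adjacent pair. P³⁻ and Cl⁻ are reversed: Cl⁻ and P³⁻ share 18 electrons; the higher nuclear charge on Cl (Z=17) contracts it more, so Cl⁻ < P³⁻. No other neighbouring pair contradicts the periodic trends, so Cl⁻ is the ion listed too late.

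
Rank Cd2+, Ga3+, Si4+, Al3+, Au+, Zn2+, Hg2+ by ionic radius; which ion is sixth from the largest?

Al3+

Si4+ (Z=14, 10 e⁻), Al3+ (Z=13, 10 e⁻), Ga3+ (Z=31, 28 e⁻), Zn2+ (Z=30, 28 e⁻), Cd2+ (Z=48, 46 e⁻), Hg2+ (Z=80, 78 e⁻), Au+ (Z=79, 78 e⁻). Si4+ < Al3+ (both 10 e⁻, Z=14>13); Al3+ < Ga3+ (same group, 1 shell fewer); Ga3+ < Zn2+ (both 28 e⁻, Z=31>30); Zn2+ < Cd2+ (same group, period 4 vs 5); Cd2+ < Hg2+ (same group, 1 shell fewer); Hg2+ < Au+ (isoelectronic, higher Z=80 is smaller).
Full ascending order: Si4+ < Al3+ < Ga3+ < Zn2+ < Cd2+ < Hg2+ < Au+. Counting from the largest, position 6 is Al3+.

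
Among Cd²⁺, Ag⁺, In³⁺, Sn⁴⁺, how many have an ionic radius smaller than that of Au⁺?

Tabulating Z and e⁻: Sn⁴⁺: 46 e⁻, Z=50, In³⁺: 46 e⁻, Z=49, Cd²⁺: 46 e⁻, Z=48, Ag⁺: 46 e⁻, Z=47, Au⁺: 78 e⁻, Z=79. Sn⁴⁺ < In³⁺ (both 46 e⁻, Z=50>49); In³⁺ < Cd²⁺ (isoelectronic, higher Z=49 is smaller); Cd²⁺ < Ag⁺ (both 46 e⁻, Z=48>47); Ag⁺ < Au⁺ (same group, period 5 vs 6).
Ordering all of them (including Au⁺) by radius gives Sn⁴⁺ < In³⁺ < Cd²⁺ < Ag⁺ < Au⁺. Count: 4.

4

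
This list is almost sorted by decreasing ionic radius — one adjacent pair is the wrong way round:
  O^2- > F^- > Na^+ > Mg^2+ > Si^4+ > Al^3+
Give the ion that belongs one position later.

Si^4+

Check each adjacent pair. Si^4+ and Al^3+ are reversed: Si^4+ and Al^3+ share 10 electrons; the higher nuclear charge on Si (Z=14) contracts it more, so Si^4+ < Al^3+. No other neighbouring pair contradicts the periodic trends, so Si^4+ is the ion listed too early.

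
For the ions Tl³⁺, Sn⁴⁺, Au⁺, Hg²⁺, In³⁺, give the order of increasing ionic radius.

Sn⁴⁺ < In³⁺ < Tl³⁺ < Hg²⁺ < Au⁺

Work out protons and electrons: Sn⁴⁺ (Z=50, 46 e⁻), In³⁺ (Z=49, 46 e⁻), Tl³⁺ (Z=81, 78 e⁻), Hg²⁺ (Z=80, 78 e⁻), Au⁺ (Z=79, 78 e⁻). Sn⁴⁺ < In³⁺ (isoelectronic, higher Z=50 is smaller); In³⁺ < Tl³⁺ (same group, period 5 vs 6); Tl³⁺ < Hg²⁺ (both 78 e⁻, Z=81>80); Hg²⁺ < Au⁺ (isoelectronic, higher Z=80 is smaller).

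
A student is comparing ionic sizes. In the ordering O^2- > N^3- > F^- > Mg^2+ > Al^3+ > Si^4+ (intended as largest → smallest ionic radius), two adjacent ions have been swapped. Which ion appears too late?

The pair O^2-, N^3- is the wrong way round — both have 10 electrons but Z(O)=8 > Z(N)=7, so O^2- should be the smaller of the two. All other adjacent pairs agree with periodic trends, so N^3- is the misplaced ion.

N^3-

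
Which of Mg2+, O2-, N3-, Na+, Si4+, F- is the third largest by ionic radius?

F-

These species are isoelectronic with 10 electrons. The only difference is the number of protons: Si4+ (Z=14), Mg2+ (Z=12), Na+ (Z=11), F- (Z=9), O2- (Z=8), N3- (Z=7). The strongest nuclear pull (Si4+) gives the smallest ion.
That gives Si4+ < Mg2+ < Na+ < F- < O2- < N3-. From the largest end, number 3 is F-.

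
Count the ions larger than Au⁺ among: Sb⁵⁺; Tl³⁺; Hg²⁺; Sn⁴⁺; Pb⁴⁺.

0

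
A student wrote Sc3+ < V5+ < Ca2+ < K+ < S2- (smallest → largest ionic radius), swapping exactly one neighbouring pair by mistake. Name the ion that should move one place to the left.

V5+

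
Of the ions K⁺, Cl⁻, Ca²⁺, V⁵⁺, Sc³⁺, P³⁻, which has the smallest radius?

These species are isoelectronic with 18 electrons. The only difference is the number of protons: V⁵⁺ (Z=23), Sc³⁺ (Z=21), Ca²⁺ (Z=20), K⁺ (Z=19), Cl⁻ (Z=17), P³⁻ (Z=15). The strongest nuclear pull (V⁵⁺) gives the smallest ion.

V⁵⁺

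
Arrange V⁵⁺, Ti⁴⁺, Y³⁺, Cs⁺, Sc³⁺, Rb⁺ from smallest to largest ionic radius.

V⁵⁺ < Ti⁴⁺ < Sc³⁺ < Y³⁺ < Rb⁺ < Cs⁺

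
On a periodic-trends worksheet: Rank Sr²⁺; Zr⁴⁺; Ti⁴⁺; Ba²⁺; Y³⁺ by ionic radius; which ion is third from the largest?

Y³⁺

First list Z and electron count for each: Ti⁴⁺ (Z=22, 18 e⁻), Zr⁴⁺ (Z=40, 36 e⁻), Y³⁺ (Z=39, 36 e⁻), Sr²⁺ (Z=38, 36 e⁻), Ba²⁺ (Z=56, 54 e⁻). Ti⁴⁺ < Zr⁴⁺ (same group, 1 shell fewer); Zr⁴⁺ < Y³⁺ (isoelectronic, higher Z=40 is smaller); Y³⁺ < Sr²⁺ (both 36 e⁻, Z=39>38); Sr²⁺ < Ba²⁺ (same group, 1 shell fewer).
So the order is Ti⁴⁺ < Zr⁴⁺ < Y³⁺ < Sr²⁺ < Ba²⁺; the 3rd-largest ion is Y³⁺.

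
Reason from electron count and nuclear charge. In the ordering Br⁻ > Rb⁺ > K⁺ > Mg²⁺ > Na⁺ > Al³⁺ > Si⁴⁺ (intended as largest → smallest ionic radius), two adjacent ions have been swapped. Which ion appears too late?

The pair Mg²⁺, Na⁺ is the wrong way round — they are isoelectronic (10 e⁻) and Mg has more protons than Na (12 vs 11), making Mg²⁺ smaller. All other adjacent pairs agree with periodic trends, so Na⁺ is the misplaced ion.

Na⁺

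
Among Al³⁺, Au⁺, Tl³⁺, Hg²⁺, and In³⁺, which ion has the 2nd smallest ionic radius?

In³⁺

Tabulating Z and e⁻: Al³⁺ (Z=13, 10 e⁻), In³⁺ (Z=49, 46 e⁻), Tl³⁺ (Z=81, 78 e⁻), Hg²⁺ (Z=80, 78 e⁻), Au⁺ (Z=79, 78 e⁻). Al³⁺ < In³⁺ (same group, 2 shells fewer); In³⁺ < Tl³⁺ (same group, 1 shell fewer); Tl³⁺ < Hg²⁺ (isoelectronic, higher Z=81 is smaller); Hg²⁺ < Au⁺ (isoelectronic, higher Z=80 is smaller).
Full ascending order: Al³⁺ < In³⁺ < Tl³⁺ < Hg²⁺ < Au⁺. Counting from the smallest, position 2 is In³⁺.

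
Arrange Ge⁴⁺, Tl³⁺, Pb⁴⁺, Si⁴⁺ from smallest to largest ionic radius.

Si⁴⁺ (Z=14, 10 e⁻), Ge⁴⁺ (Z=32, 28 e⁻), Pb⁴⁺ (Z=82, 78 e⁻), Tl³⁺ (Z=81, 78 e⁻). Si⁴⁺ < Ge⁴⁺ (same group, period 3 vs 4); Ge⁴⁺ < Pb⁴⁺ (same group, 2 shells fewer); Pb⁴⁺ < Tl³⁺ (isoelectronic, higher Z=82 is smaller).

Si⁴⁺ < Ge⁴⁺ < Pb⁴⁺ < Tl³⁺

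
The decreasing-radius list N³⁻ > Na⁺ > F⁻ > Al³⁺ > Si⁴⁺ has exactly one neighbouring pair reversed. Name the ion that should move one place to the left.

F⁻

Scanning neighbour by neighbour, only Na⁺/F⁻ violates a trend: both have 10 electrons but Z(Na)=11 > Z(F)=9, so Na⁺ should be the smaller of the two. That makes F⁻ the one sitting a position late relative to where it belongs.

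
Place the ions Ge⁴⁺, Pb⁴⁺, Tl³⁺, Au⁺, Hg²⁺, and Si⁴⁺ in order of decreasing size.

Au⁺ > Hg²⁺ > Tl³⁺ > Pb⁴⁺ > Ge⁴⁺ > Si⁴⁺

Work out protons and electrons: Si⁴⁺: 10 e⁻, Z=14, Ge⁴⁺: 28 e⁻, Z=32, Pb⁴⁺: 78 e⁻, Z=82, Tl³⁺: 78 e⁻, Z=81, Hg²⁺: 78 e⁻, Z=80, Au⁺: 78 e⁻, Z=79. Si⁴⁺ < Ge⁴⁺ (same group, 1 shell fewer); Ge⁴⁺ < Pb⁴⁺ (same group, 2 shells fewer); Pb⁴⁺ < Tl³⁺ (isoelectronic, higher Z=82 is smaller); Tl³⁺ < Hg²⁺ (isoelectronic, higher Z=81 is smaller); Hg²⁺ < Au⁺ (isoelectronic, higher Z=80 is smaller).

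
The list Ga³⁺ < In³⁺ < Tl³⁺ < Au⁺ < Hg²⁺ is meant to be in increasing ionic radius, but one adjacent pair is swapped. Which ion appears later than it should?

Hg²⁺

Check each adjacent pair. Au⁺ and Hg²⁺ are reversed: both have 78 electrons but Z(Hg)=80 > Z(Au)=79, so Hg²⁺ should be the smaller of the two. No other neighbouring pair contradicts the periodic trends, so Hg²⁺ is the ion listed too late.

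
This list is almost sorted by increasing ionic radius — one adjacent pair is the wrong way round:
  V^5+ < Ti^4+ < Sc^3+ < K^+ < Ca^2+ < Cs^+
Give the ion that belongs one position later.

K^+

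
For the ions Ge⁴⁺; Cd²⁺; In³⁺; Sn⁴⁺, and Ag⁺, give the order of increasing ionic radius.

First list Z and electron count for each: Ge⁴⁺ (Z=32, 28 e⁻), Sn⁴⁺ (Z=50, 46 e⁻), In³⁺ (Z=49, 46 e⁻), Cd²⁺ (Z=48, 46 e⁻), Ag⁺ (Z=47, 46 e⁻). Ge⁴⁺ < Sn⁴⁺ (same group, period 4 vs 5); Sn⁴⁺ < In³⁺ (isoelectronic, higher Z=50 is smaller); In³⁺ < Cd²⁺ (isoelectronic, higher Z=49 is smaller); Cd²⁺ < Ag⁺ (both 46 e⁻, Z=48>47).

Ge⁴⁺ < Sn⁴⁺ < In³⁺ < Cd²⁺ < Ag⁺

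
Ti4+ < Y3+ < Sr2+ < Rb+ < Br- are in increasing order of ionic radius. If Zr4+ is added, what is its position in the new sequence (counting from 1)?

Electron counts and nuclear charges: Ti4+: 18 e⁻, Z=22, Zr4+: 36 e⁻, Z=40, Y3+: 36 e⁻, Z=39, Sr2+: 36 e⁻, Z=38, Rb+: 36 e⁻, Z=37, Br-: 36 e⁻, Z=35. Ti4+ < Zr4+ (same group, 1 shell fewer); Zr4+ < Y3+ (isoelectronic, higher Z=40 is smaller); Y3+ < Sr2+ (both 36 e⁻, Z=39>38); Sr2+ < Rb+ (isoelectronic, higher Z=38 is smaller); Rb+ < Br- (isoelectronic, higher Z=37 is smaller).
Merged order: Ti4+ < Zr4+ < Y3+ < Sr2+ < Rb+ < Br- — Zr4+ is number 2.

2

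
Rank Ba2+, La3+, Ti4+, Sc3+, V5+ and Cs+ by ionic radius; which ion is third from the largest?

Electron counts and nuclear charges: V5+ has 18 e⁻ (Z=23), Ti4+ has 18 e⁻ (Z=22), Sc3+ has 18 e⁻ (Z=21), La3+ has 54 e⁻ (Z=57), Ba2+ has 54 e⁻ (Z=56), Cs+ has 54 e⁻ (Z=55). V5+ < Ti4+ (both 18 e⁻, Z=23>22); Ti4+ < Sc3+ (both 18 e⁻, Z=22>21); Sc3+ < La3+ (same group, 2 shells fewer); La3+ < Ba2+ (both 54 e⁻, Z=57>56); Ba2+ < Cs+ (isoelectronic, higher Z=56 is smaller).
Ordering: V5+ < Ti4+ < Sc3+ < La3+ < Ba2+ < Cs+. The third largest is La3+.

La3+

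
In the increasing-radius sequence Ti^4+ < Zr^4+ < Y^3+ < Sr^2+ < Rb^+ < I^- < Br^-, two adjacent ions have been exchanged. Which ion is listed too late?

Br^-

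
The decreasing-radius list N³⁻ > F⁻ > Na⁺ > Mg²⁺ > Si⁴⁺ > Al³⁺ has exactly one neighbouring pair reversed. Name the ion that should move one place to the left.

The pair Si⁴⁺, Al³⁺ is the wrong way round — Si⁴⁺ and Al³⁺ share 10 electrons; the higher nuclear charge on Si (Z=14) contracts it more, so Si⁴⁺ < Al³⁺. All other adjacent pairs agree with periodic trends, so Al³⁺ is the misplaced ion.

Al³⁺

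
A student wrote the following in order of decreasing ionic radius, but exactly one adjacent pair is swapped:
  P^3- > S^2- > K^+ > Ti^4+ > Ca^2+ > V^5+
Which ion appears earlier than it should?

Ti^4+

Check each adjacent pair. Ti^4+ and Ca^2+ are reversed: Ti^4+ and Ca^2+ share 18 electrons; the higher nuclear charge on Ti (Z=22) contracts it more, so Ti^4+ < Ca^2+. No other neighbouring pair contradicts the periodic trends, so Ti^4+ is the ion listed too early.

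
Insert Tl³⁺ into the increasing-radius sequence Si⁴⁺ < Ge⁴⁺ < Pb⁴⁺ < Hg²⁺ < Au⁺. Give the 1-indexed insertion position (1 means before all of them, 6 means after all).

4

Work out protons and electrons: Si⁴⁺ has 10 e⁻ (Z=14), Ge⁴⁺ has 28 e⁻ (Z=32), Pb⁴⁺ has 78 e⁻ (Z=82), Tl³⁺ has 78 e⁻ (Z=81), Hg²⁺ has 78 e⁻ (Z=80), Au⁺ has 78 e⁻ (Z=79). Si⁴⁺ < Ge⁴⁺ (same group, period 3 vs 4); Ge⁴⁺ < Pb⁴⁺ (same group, period 4 vs 6); Pb⁴⁺ < Tl³⁺ (both 78 e⁻, Z=82>81); Tl³⁺ < Hg²⁺ (isoelectronic, higher Z=81 is smaller); Hg²⁺ < Au⁺ (both 78 e⁻, Z=80>79).
With Tl³⁺ included the full order is Si⁴⁺ < Ge⁴⁺ < Pb⁴⁺ < Tl³⁺ < Hg²⁺ < Au⁺, so it takes position 4.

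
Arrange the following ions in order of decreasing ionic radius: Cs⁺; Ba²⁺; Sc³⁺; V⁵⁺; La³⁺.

Cs⁺ > Ba²⁺ > La³⁺ > Sc³⁺ > V⁵⁺

Tabulating Z and e⁻: V⁵⁺ has 18 e⁻ (Z=23), Sc³⁺ has 18 e⁻ (Z=21), La³⁺ has 54 e⁻ (Z=57), Ba²⁺ has 54 e⁻ (Z=56), Cs⁺ has 54 e⁻ (Z=55). V⁵⁺ < Sc³⁺ (both 18 e⁻, Z=23>21); Sc³⁺ < La³⁺ (same group, period 4 vs 6); La³⁺ < Ba²⁺ (both 54 e⁻, Z=57>56); Ba²⁺ < Cs⁺ (isoelectronic, higher Z=56 is smaller).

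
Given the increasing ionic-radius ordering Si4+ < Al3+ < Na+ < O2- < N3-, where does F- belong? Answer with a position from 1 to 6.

4

Each ion has 10 electrons. The ranking follows nuclear charge in reverse — greater Z gives a smaller radius. Si4+ (Z=14), Al3+ (Z=13), Na+ (Z=11), F- (Z=9), O2- (Z=8), N3- (Z=7).
The complete sequence is Si4+ < Al3+ < Na+ < F- < O2- < N3-. F- sits at position 4.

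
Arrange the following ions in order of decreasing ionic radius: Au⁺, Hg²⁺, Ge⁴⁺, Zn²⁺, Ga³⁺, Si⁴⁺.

Au⁺ > Hg²⁺ > Zn²⁺ > Ga³⁺ > Ge⁴⁺ > Si⁴⁺

First list Z and electron count for each: Si⁴⁺ has 10 e⁻ (Z=14), Ge⁴⁺ has 28 e⁻ (Z=32), Ga³⁺ has 28 e⁻ (Z=31), Zn²⁺ has 28 e⁻ (Z=30), Hg²⁺ has 78 e⁻ (Z=80), Au⁺ has 78 e⁻ (Z=79). Si⁴⁺ < Ge⁴⁺ (same group, 1 shell fewer); Ge⁴⁺ < Ga³⁺ (both 28 e⁻, Z=32>31); Ga³⁺ < Zn²⁺ (isoelectronic, higher Z=31 is smaller); Zn²⁺ < Hg²⁺ (same group, 2 shells fewer); Hg²⁺ < Au⁺ (both 78 e⁻, Z=80>79).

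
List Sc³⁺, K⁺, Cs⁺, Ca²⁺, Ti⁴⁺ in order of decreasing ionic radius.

Tabulating Z and e⁻: Ti⁴⁺ has 18 e⁻ (Z=22), Sc³⁺ has 18 e⁻ (Z=21), Ca²⁺ has 18 e⁻ (Z=20), K⁺ has 18 e⁻ (Z=19), Cs⁺ has 54 e⁻ (Z=55). Ti⁴⁺ < Sc³⁺ (isoelectronic, higher Z=22 is smaller); Sc³⁺ < Ca²⁺ (isoelectronic, higher Z=21 is smaller); Ca²⁺ < K⁺ (isoelectronic, higher Z=20 is smaller); K⁺ < Cs⁺ (same group, period 4 vs 6).

Cs⁺ > K⁺ > Ca²⁺ > Sc³⁺ > Ti⁴⁺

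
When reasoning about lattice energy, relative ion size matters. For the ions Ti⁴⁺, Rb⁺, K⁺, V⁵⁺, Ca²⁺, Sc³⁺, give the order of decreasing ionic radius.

Rb⁺ > K⁺ > Ca²⁺ > Sc³⁺ > Ti⁴⁺ > V⁵⁺

V⁵⁺ has 18 e⁻ (Z=23), Ti⁴⁺ has 18 e⁻ (Z=22), Sc³⁺ has 18 e⁻ (Z=21), Ca²⁺ has 18 e⁻ (Z=20), K⁺ has 18 e⁻ (Z=19), Rb⁺ has 36 e⁻ (Z=37). V⁵⁺ < Ti⁴⁺ (both 18 e⁻, Z=23>22); Ti⁴⁺ < Sc³⁺ (isoelectronic, higher Z=22 is smaller); Sc³⁺ < Ca²⁺ (both 18 e⁻, Z=21>20); Ca²⁺ < K⁺ (both 18 e⁻, Z=20>19); K⁺ < Rb⁺ (same group, 1 shell fewer).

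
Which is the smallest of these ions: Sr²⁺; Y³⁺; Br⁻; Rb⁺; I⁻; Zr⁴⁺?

Zr⁴⁺

First list Z and electron count for each: Zr⁴⁺ (Z=40, 36 e⁻), Y³⁺ (Z=39, 36 e⁻), Sr²⁺ (Z=38, 36 e⁻), Rb⁺ (Z=37, 36 e⁻), Br⁻ (Z=35, 36 e⁻), I⁻ (Z=53, 54 e⁻). Zr⁴⁺ < Y³⁺ (both 36 e⁻, Z=40>39); Y³⁺ < Sr²⁺ (isoelectronic, higher Z=39 is smaller); Sr²⁺ < Rb⁺ (isoelectronic, higher Z=38 is smaller); Rb⁺ < Br⁻ (isoelectronic, higher Z=37 is smaller); Br⁻ < I⁻ (same group, period 4 vs 5).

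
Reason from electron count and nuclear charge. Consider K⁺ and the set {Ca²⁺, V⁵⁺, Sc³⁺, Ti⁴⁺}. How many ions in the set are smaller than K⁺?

All of these have 18 electrons (isoelectronic). With the same electron cloud, the ion with the most protons pulls it in tightest. Nuclear charges: V⁵⁺ (Z=23), Ti⁴⁺ (Z=22), Sc³⁺ (Z=21), Ca²⁺ (Z=20), K⁺ (Z=19). Highest Z is smallest.
Relative to K⁺, the ions that are smaller are V⁵⁺, Ti⁴⁺, Sc³⁺, Ca²⁺. That's 4.

4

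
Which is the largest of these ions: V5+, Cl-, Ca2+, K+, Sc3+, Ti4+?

Cl-

These species are isoelectronic with 18 electrons. The only difference is the number of protons: V5+ (Z=23), Ti4+ (Z=22), Sc3+ (Z=21), Ca2+ (Z=20), K+ (Z=19), Cl- (Z=17). The strongest nuclear pull (V5+) gives the smallest ion.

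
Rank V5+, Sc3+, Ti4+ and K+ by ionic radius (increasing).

These species are isoelectronic with 18 electrons. The only difference is the number of protons: V5+ (Z=23), Ti4+ (Z=22), Sc3+ (Z=21), K+ (Z=19). The strongest nuclear pull (V5+) gives the smallest ion.

V5+ < Ti4+ < Sc3+ < K+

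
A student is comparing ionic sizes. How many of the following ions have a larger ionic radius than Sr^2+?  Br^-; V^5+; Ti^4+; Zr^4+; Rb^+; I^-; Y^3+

Work out protons and electrons: V^5+ (Z=23, 18 e⁻), Ti^4+ (Z=22, 18 e⁻), Zr^4+ (Z=40, 36 e⁻), Y^3+ (Z=39, 36 e⁻), Sr^2+ (Z=38, 36 e⁻), Rb^+ (Z=37, 36 e⁻), Br^- (Z=35, 36 e⁻), I^- (Z=53, 54 e⁻). V^5+ < Ti^4+ (isoelectronic, higher Z=23 is smaller); Ti^4+ < Zr^4+ (same group, 1 shell fewer); Zr^4+ < Y^3+ (both 36 e⁻, Z=40>39); Y^3+ < Sr^2+ (both 36 e⁻, Z=39>38); Sr^2+ < Rb^+ (both 36 e⁻, Z=38>37); Rb^+ < Br^- (isoelectronic, higher Z=37 is smaller); Br^- < I^- (same group, period 4 vs 5).
Placing each against Sr^2+: smaller — V^5+, Ti^4+, Zr^4+, Y^3+; larger — Rb^+, Br^-, I^-. That's 3.

3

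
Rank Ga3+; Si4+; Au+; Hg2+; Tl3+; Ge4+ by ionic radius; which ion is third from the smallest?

Ga3+

Tabulating Z and e⁻: Si4+ (Z=14, 10 e⁻), Ge4+ (Z=32, 28 e⁻), Ga3+ (Z=31, 28 e⁻), Tl3+ (Z=81, 78 e⁻), Hg2+ (Z=80, 78 e⁻), Au+ (Z=79, 78 e⁻). Si4+ < Ge4+ (same group, period 3 vs 4); Ge4+ < Ga3+ (both 28 e⁻, Z=32>31); Ga3+ < Tl3+ (same group, period 4 vs 6); Tl3+ < Hg2+ (both 78 e⁻, Z=81>80); Hg2+ < Au+ (isoelectronic, higher Z=80 is smaller).
That gives Si4+ < Ge4+ < Ga3+ < Tl3+ < Hg2+ < Au+. From the smallest end, number 3 is Ga3+.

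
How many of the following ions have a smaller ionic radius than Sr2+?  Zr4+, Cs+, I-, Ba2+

Zr4+ (Z=40, 36 e⁻), Sr2+ (Z=38, 36 e⁻), Ba2+ (Z=56, 54 e⁻), Cs+ (Z=55, 54 e⁻), I- (Z=53, 54 e⁻). Zr4+ < Sr2+ (both 36 e⁻, Z=40>38); Sr2+ < Ba2+ (same group, 1 shell fewer); Ba2+ < Cs+ (both 54 e⁻, Z=56>55); Cs+ < I- (isoelectronic, higher Z=55 is smaller).
Ordering all of them (including Sr2+) by radius gives Zr4+ < Sr2+ < Ba2+ < Cs+ < I-. Count: 1.

1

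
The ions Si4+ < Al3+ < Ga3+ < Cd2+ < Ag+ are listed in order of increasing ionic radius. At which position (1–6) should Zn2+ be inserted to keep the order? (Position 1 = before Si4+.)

4

Si4+ (Z=14, 10 e⁻), Al3+ (Z=13, 10 e⁻), Ga3+ (Z=31, 28 e⁻), Zn2+ (Z=30, 28 e⁻), Cd2+ (Z=48, 46 e⁻), Ag+ (Z=47, 46 e⁻). Si4+ < Al3+ (both 10 e⁻, Z=14>13); Al3+ < Ga3+ (same group, period 3 vs 4); Ga3+ < Zn2+ (both 28 e⁻, Z=31>30); Zn2+ < Cd2+ (same group, period 4 vs 5); Cd2+ < Ag+ (isoelectronic, higher Z=48 is smaller).
With Zn2+ included the full order is Si4+ < Al3+ < Ga3+ < Zn2+ < Cd2+ < Ag+, so it takes position 4.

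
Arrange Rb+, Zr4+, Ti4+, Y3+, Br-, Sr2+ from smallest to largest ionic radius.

Electron counts and nuclear charges: Ti4+ has 18 e⁻ (Z=22), Zr4+ has 36 e⁻ (Z=40), Y3+ has 36 e⁻ (Z=39), Sr2+ has 36 e⁻ (Z=38), Rb+ has 36 e⁻ (Z=37), Br- has 36 e⁻ (Z=35). Ti4+ < Zr4+ (same group, 1 shell fewer); Zr4+ < Y3+ (both 36 e⁻, Z=40>39); Y3+ < Sr2+ (isoelectronic, higher Z=39 is smaller); Sr2+ < Rb+ (both 36 e⁻, Z=38>37); Rb+ < Br- (isoelectronic, higher Z=37 is smaller).

Ti4+ < Zr4+ < Y3+ < Sr2+ < Rb+ < Br-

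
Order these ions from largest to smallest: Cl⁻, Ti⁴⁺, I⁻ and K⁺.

Work out protons and electrons: Ti⁴⁺: 18 e⁻, Z=22, K⁺: 18 e⁻, Z=19, Cl⁻: 18 e⁻, Z=17, I⁻: 54 e⁻, Z=53. Ti⁴⁺ < K⁺ (both 18 e⁻, Z=22>19); K⁺ < Cl⁻ (both 18 e⁻, Z=19>17); Cl⁻ < I⁻ (same group, 2 shells fewer).

I⁻ > Cl⁻ > K⁺ > Ti⁴⁺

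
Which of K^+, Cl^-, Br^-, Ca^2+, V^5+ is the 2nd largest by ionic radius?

Electron counts and nuclear charges: V^5+ has 18 e⁻ (Z=23), Ca^2+ has 18 e⁻ (Z=20), K^+ has 18 e⁻ (Z=19), Cl^- has 18 e⁻ (Z=17), Br^- has 36 e⁻ (Z=35). V^5+ < Ca^2+ (isoelectronic, higher Z=23 is smaller); Ca^2+ < K^+ (isoelectronic, higher Z=20 is smaller); K^+ < Cl^- (isoelectronic, higher Z=19 is smaller); Cl^- < Br^- (same group, 1 shell fewer).
So the order is V^5+ < Ca^2+ < K^+ < Cl^- < Br^-; the 2nd-largest ion is Cl^-.

Cl^-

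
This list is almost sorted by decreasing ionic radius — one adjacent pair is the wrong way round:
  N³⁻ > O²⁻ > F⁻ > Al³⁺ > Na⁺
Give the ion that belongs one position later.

Al³⁺

Scanning neighbour by neighbour, only Al³⁺/Na⁺ violates a trend: they are isoelectronic (10 e⁻) and Al has more protons than Na (13 vs 11), making Al³⁺ smaller. That makes Al³⁺ the one sitting a position early relative to where it belongs.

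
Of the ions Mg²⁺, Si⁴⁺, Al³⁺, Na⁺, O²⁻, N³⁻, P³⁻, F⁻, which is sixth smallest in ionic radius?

O²⁻

Work out protons and electrons: Si⁴⁺ (Z=14, 10 e⁻), Al³⁺ (Z=13, 10 e⁻), Mg²⁺ (Z=12, 10 e⁻), Na⁺ (Z=11, 10 e⁻), F⁻ (Z=9, 10 e⁻), O²⁻ (Z=8, 10 e⁻), N³⁻ (Z=7, 10 e⁻), P³⁻ (Z=15, 18 e⁻). Si⁴⁺ < Al³⁺ (isoelectronic, higher Z=14 is smaller); Al³⁺ < Mg²⁺ (isoelectronic, higher Z=13 is smaller); Mg²⁺ < Na⁺ (both 10 e⁻, Z=12>11); Na⁺ < F⁻ (isoelectronic, higher Z=11 is smaller); F⁻ < O²⁻ (both 10 e⁻, Z=9>8); O²⁻ < N³⁻ (isoelectronic, higher Z=8 is smaller); N³⁻ < P³⁻ (same group, 1 shell fewer).
That gives Si⁴⁺ < Al³⁺ < Mg²⁺ < Na⁺ < F⁻ < O²⁻ < N³⁻ < P³⁻. From the smallest end, number 6 is O²⁻.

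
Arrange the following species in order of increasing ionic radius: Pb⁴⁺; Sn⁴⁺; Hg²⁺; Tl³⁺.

Tabulating Z and e⁻: Sn⁴⁺ (Z=50, 46 e⁻), Pb⁴⁺ (Z=82, 78 e⁻), Tl³⁺ (Z=81, 78 e⁻), Hg²⁺ (Z=80, 78 e⁻). Sn⁴⁺ < Pb⁴⁺ (same group, period 5 vs 6); Pb⁴⁺ < Tl³⁺ (both 78 e⁻, Z=82>81); Tl³⁺ < Hg²⁺ (isoelectronic, higher Z=81 is smaller).

Sn⁴⁺ < Pb⁴⁺ < Tl³⁺ < Hg²⁺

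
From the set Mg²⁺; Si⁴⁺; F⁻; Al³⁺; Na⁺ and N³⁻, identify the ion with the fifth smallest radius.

F⁻

Each ion has 10 electrons. The ranking follows nuclear charge in reverse — greater Z gives a smaller radius. Si⁴⁺ (Z=14), Al³⁺ (Z=13), Mg²⁺ (Z=12), Na⁺ (Z=11), F⁻ (Z=9), N³⁻ (Z=7).
Full ascending order: Si⁴⁺ < Al³⁺ < Mg²⁺ < Na⁺ < F⁻ < N³⁻. Counting from the smallest, position 5 is F⁻.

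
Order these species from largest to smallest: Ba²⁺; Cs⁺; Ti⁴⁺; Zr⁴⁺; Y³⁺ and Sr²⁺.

Cs⁺ > Ba²⁺ > Sr²⁺ > Y³⁺ > Zr⁴⁺ > Ti⁴⁺

Tabulating Z and e⁻: Ti⁴⁺: 18 e⁻, Z=22, Zr⁴⁺: 36 e⁻, Z=40, Y³⁺: 36 e⁻, Z=39, Sr²⁺: 36 e⁻, Z=38, Ba²⁺: 54 e⁻, Z=56, Cs⁺: 54 e⁻, Z=55. Ti⁴⁺ < Zr⁴⁺ (same group, period 4 vs 5); Zr⁴⁺ < Y³⁺ (isoelectronic, higher Z=40 is smaller); Y³⁺ < Sr²⁺ (isoelectronic, higher Z=39 is smaller); Sr²⁺ < Ba²⁺ (same group, 1 shell fewer); Ba²⁺ < Cs⁺ (isoelectronic, higher Z=56 is smaller).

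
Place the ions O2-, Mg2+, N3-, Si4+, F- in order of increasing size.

All of these have 10 electrons (isoelectronic). With the same electron cloud, the ion with the most protons pulls it in tightest. Nuclear charges: Si4+ (Z=14), Mg2+ (Z=12), F- (Z=9), O2- (Z=8), N3- (Z=7). Highest Z is smallest.

Si4+ < Mg2+ < F- < O2- < N3-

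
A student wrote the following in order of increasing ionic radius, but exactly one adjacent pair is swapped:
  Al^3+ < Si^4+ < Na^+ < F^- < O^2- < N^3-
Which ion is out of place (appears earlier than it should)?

Compare adjacent ions: they are isoelectronic (10 e⁻) and Si has more protons than Al (14 vs 13), making Si^4+ smaller — yet in this increasing list Al^3+ sits before Si^4+. Nothing else is reversed, so Al^3+ should move one place to the right.

Al^3+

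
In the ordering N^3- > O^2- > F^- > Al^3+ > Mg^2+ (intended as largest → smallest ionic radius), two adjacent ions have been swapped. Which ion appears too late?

Mg^2+

Check each adjacent pair. Al^3+ and Mg^2+ are reversed: Al^3+ and Mg^2+ share 10 electrons; the higher nuclear charge on Al (Z=13) contracts it more, so Al^3+ < Mg^2+. No other neighbouring pair contradicts the periodic trends, so Mg^2+ is the ion listed too late.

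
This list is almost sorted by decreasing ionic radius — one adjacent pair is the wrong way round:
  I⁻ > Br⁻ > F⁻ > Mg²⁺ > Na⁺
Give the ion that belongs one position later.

Mg²⁺

Check each adjacent pair. Mg²⁺ and Na⁺ are reversed: they are isoelectronic (10 e⁻) and Mg has more protons than Na (12 vs 11), making Mg²⁺ smaller. No other neighbouring pair contradicts the periodic trends, so Mg²⁺ is the ion listed too early.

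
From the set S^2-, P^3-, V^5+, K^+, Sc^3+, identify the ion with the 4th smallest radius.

Isoelectronic series (18 e⁻ each). Size is set by nuclear charge: more protons means a smaller ion. V^5+ (Z=23), Sc^3+ (Z=21), K^+ (Z=19), S^2- (Z=16), P^3- (Z=15).
So the order is V^5+ < Sc^3+ < K^+ < S^2- < P^3-; the 4th-smallest ion is S^2-.

S^2-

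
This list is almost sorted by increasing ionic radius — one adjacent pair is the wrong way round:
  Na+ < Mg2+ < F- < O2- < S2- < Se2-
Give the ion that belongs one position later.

The pair Na+, Mg2+ is the wrong way round — they are isoelectronic (10 e⁻) and Mg has more protons than Na (12 vs 11), making Mg2+ smaller. All other adjacent pairs agree with periodic trends, so Na+ is the misplaced ion.

Na+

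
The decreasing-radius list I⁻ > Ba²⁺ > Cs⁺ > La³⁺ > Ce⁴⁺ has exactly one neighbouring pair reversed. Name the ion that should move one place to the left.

Cs⁺

Scanning neighbour by neighbour, only Ba²⁺/Cs⁺ violates a trend: both have 54 electrons but Z(Ba)=56 > Z(Cs)=55, so Ba²⁺ should be the smaller of the two. That makes Cs⁺ the one sitting a position late relative to where it belongs.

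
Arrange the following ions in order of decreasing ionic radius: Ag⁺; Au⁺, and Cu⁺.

These ions sit in one column with identical charge. Each step down the periodic table adds a principal shell, increasing the radius.

Au⁺ > Ag⁺ > Cu⁺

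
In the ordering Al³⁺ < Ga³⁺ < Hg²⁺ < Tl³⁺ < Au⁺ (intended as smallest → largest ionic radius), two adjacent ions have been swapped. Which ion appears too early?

Hg²⁺

Check each adjacent pair. Hg²⁺ and Tl³⁺ are reversed: Tl³⁺ and Hg²⁺ share 78 electrons; the higher nuclear charge on Tl (Z=81) contracts it more, so Tl³⁺ < Hg²⁺. No other neighbouring pair contradicts the periodic trends, so Hg²⁺ is the ion listed too early.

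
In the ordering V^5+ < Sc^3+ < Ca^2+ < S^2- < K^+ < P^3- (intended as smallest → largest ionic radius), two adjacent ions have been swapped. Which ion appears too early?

S^2-

Check each adjacent pair. S^2- and K^+ are reversed: both have 18 electrons but Z(K)=19 > Z(S)=16, so K^+ should be the smaller of the two. No other neighbouring pair contradicts the periodic trends, so S^2- is the ion listed too early.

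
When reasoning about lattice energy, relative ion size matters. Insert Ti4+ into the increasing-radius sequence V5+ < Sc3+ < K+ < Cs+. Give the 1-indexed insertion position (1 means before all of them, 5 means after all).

2

V5+ (Z=23, 18 e⁻), Ti4+ (Z=22, 18 e⁻), Sc3+ (Z=21, 18 e⁻), K+ (Z=19, 18 e⁻), Cs+ (Z=55, 54 e⁻). V5+ < Ti4+ (isoelectronic, higher Z=23 is smaller); Ti4+ < Sc3+ (isoelectronic, higher Z=22 is smaller); Sc3+ < K+ (both 18 e⁻, Z=21>19); K+ < Cs+ (same group, 2 shells fewer).
Putting Ti4+ in gives V5+ < Ti4+ < Sc3+ < K+ < Cs+; it lands at slot 2.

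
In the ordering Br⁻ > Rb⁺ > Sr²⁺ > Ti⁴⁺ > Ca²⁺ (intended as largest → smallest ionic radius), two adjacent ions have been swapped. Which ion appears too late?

Ca²⁺

Scanning neighbour by neighbour, only Ti⁴⁺/Ca²⁺ violates a trend: both have 18 electrons but Z(Ti)=22 > Z(Ca)=20, so Ti⁴⁺ should be the smaller of the two. That makes Ca²⁺ the one sitting a position late relative to where it belongs.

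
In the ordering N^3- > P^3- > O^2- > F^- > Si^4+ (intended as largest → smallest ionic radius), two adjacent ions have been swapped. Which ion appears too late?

P^3-

Check each adjacent pair. N^3- and P^3- are reversed: N^3- and P^3- are in one column with the same charge; the lighter period-2 ion has one fewer shell and is smaller. No other neighbouring pair contradicts the periodic trends, so P^3- is the ion listed too late.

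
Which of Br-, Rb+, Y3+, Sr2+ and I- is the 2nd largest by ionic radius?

Br-

Tabulating Z and e⁻: Y3+: 36 e⁻, Z=39, Sr2+: 36 e⁻, Z=38, Rb+: 36 e⁻, Z=37, Br-: 36 e⁻, Z=35, I-: 54 e⁻, Z=53. Y3+ < Sr2+ (both 36 e⁻, Z=39>38); Sr2+ < Rb+ (isoelectronic, higher Z=38 is smaller); Rb+ < Br- (isoelectronic, higher Z=37 is smaller); Br- < I- (same group, period 4 vs 5).
Full ascending order: Y3+ < Sr2+ < Rb+ < Br- < I-. Counting from the largest, position 2 is Br-.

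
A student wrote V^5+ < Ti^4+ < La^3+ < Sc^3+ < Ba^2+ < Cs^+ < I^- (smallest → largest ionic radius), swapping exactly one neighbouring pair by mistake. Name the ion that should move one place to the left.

Sc^3+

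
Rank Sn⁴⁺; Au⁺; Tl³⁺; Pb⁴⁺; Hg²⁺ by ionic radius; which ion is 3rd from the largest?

Sn⁴⁺ has 46 e⁻ (Z=50), Pb⁴⁺ has 78 e⁻ (Z=82), Tl³⁺ has 78 e⁻ (Z=81), Hg²⁺ has 78 e⁻ (Z=80), Au⁺ has 78 e⁻ (Z=79). Sn⁴⁺ < Pb⁴⁺ (same group, period 5 vs 6); Pb⁴⁺ < Tl³⁺ (both 78 e⁻, Z=82>81); Tl³⁺ < Hg²⁺ (isoelectronic, higher Z=81 is smaller); Hg²⁺ < Au⁺ (isoelectronic, higher Z=80 is smaller).
So the order is Sn⁴⁺ < Pb⁴⁺ < Tl³⁺ < Hg²⁺ < Au⁺; the 3rd-largest ion is Tl³⁺.

Tl³⁺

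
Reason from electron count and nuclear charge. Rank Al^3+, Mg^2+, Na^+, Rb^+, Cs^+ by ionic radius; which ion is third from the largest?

Work out protons and electrons: Al^3+ has 10 e⁻ (Z=13), Mg^2+ has 10 e⁻ (Z=12), Na^+ has 10 e⁻ (Z=11), Rb^+ has 36 e⁻ (Z=37), Cs^+ has 54 e⁻ (Z=55). Al^3+ < Mg^2+ (both 10 e⁻, Z=13>12); Mg^2+ < Na^+ (both 10 e⁻, Z=12>11); Na^+ < Rb^+ (same group, 2 shells fewer); Rb^+ < Cs^+ (same group, 1 shell fewer).
Full ascending order: Al^3+ < Mg^2+ < Na^+ < Rb^+ < Cs^+. Counting from the largest, position 3 is Na^+.

Na^+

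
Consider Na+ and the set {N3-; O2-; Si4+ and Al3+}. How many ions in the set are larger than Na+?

2

All of these have 10 electrons (isoelectronic). With the same electron cloud, the ion with the most protons pulls it in tightest. Nuclear charges: Si4+ (Z=14), Al3+ (Z=13), Na+ (Z=11), O2- (Z=8), N3- (Z=7). Highest Z is smallest.
Relative to Na+, the ions that are larger are O2-, N3-. That's 2.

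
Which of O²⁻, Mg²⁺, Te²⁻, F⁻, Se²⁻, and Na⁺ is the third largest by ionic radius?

Tabulating Z and e⁻: Mg²⁺: 10 e⁻, Z=12, Na⁺: 10 e⁻, Z=11, F⁻: 10 e⁻, Z=9, O²⁻: 10 e⁻, Z=8, Se²⁻: 36 e⁻, Z=34, Te²⁻: 54 e⁻, Z=52. Mg²⁺ < Na⁺ (isoelectronic, higher Z=12 is smaller); Na⁺ < F⁻ (both 10 e⁻, Z=11>9); F⁻ < O²⁻ (isoelectronic, higher Z=9 is smaller); O²⁻ < Se²⁻ (same group, 2 shells fewer); Se²⁻ < Te²⁻ (same group, period 4 vs 5).
So the order is Mg²⁺ < Na⁺ < F⁻ < O²⁻ < Se²⁻ < Te²⁻; the 3rd-largest ion is O²⁻.

O²⁻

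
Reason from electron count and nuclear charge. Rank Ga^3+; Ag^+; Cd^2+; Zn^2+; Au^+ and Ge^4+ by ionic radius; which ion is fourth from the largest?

First list Z and electron count for each: Ge^4+ has 28 e⁻ (Z=32), Ga^3+ has 28 e⁻ (Z=31), Zn^2+ has 28 e⁻ (Z=30), Cd^2+ has 46 e⁻ (Z=48), Ag^+ has 46 e⁻ (Z=47), Au^+ has 78 e⁻ (Z=79). Ge^4+ < Ga^3+ (both 28 e⁻, Z=32>31); Ga^3+ < Zn^2+ (isoelectronic, higher Z=31 is smaller); Zn^2+ < Cd^2+ (same group, period 4 vs 5); Cd^2+ < Ag^+ (isoelectronic, higher Z=48 is smaller); Ag^+ < Au^+ (same group, 1 shell fewer).
Full ascending order: Ge^4+ < Ga^3+ < Zn^2+ < Cd^2+ < Ag^+ < Au^+. Counting from the largest, position 4 is Zn^2+.

Zn^2+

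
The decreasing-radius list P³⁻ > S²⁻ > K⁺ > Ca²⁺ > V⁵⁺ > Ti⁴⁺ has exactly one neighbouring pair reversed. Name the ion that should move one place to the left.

Ti⁴⁺

The pair V⁵⁺, Ti⁴⁺ is the wrong way round — both have 18 electrons but Z(V)=23 > Z(Ti)=22, so V⁵⁺ should be the smaller of the two. All other adjacent pairs agree with periodic trends, so Ti⁴⁺ is the misplaced ion.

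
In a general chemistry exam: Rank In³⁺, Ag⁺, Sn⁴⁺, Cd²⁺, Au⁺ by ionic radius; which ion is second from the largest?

First list Z and electron count for each: Sn⁴⁺ (Z=50, 46 e⁻), In³⁺ (Z=49, 46 e⁻), Cd²⁺ (Z=48, 46 e⁻), Ag⁺ (Z=47, 46 e⁻), Au⁺ (Z=79, 78 e⁻). Sn⁴⁺ < In³⁺ (both 46 e⁻, Z=50>49); In³⁺ < Cd²⁺ (isoelectronic, higher Z=49 is smaller); Cd²⁺ < Ag⁺ (isoelectronic, higher Z=48 is smaller); Ag⁺ < Au⁺ (same group, 1 shell fewer).
Full ascending order: Sn⁴⁺ < In³⁺ < Cd²⁺ < Ag⁺ < Au⁺. Counting from the largest, position 2 is Ag⁺.

Ag⁺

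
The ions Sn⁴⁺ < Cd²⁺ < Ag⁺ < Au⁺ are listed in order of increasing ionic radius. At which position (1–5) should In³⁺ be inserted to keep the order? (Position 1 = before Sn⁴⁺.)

Work out protons and electrons: Sn⁴⁺ has 46 e⁻ (Z=50), In³⁺ has 46 e⁻ (Z=49), Cd²⁺ has 46 e⁻ (Z=48), Ag⁺ has 46 e⁻ (Z=47), Au⁺ has 78 e⁻ (Z=79). Sn⁴⁺ < In³⁺ (both 46 e⁻, Z=50>49); In³⁺ < Cd²⁺ (isoelectronic, higher Z=49 is smaller); Cd²⁺ < Ag⁺ (isoelectronic, higher Z=48 is smaller); Ag⁺ < Au⁺ (same group, 1 shell fewer).
The complete sequence is Sn⁴⁺ < In³⁺ < Cd²⁺ < Ag⁺ < Au⁺. In³⁺ sits at position 2.

2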